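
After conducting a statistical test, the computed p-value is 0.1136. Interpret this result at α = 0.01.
Since p = 0.1136 > α = 0.01, fail to reject H₀.
There is insufficient evidence to reject the null hypothesis; the result is not statistically significant at the 0.01 level.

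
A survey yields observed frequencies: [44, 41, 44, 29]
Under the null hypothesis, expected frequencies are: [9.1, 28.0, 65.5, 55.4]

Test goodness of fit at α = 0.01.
Chi-square goodness of fit test:
H₀: observed counts match expected distribution
H₁: observed counts differ from expected distribution
df = k - 1 = 3
χ² = Σ(O - E)²/E
   = (44 - 9.1)²/9.1 + (41 - 28.0)²/28.0 + (44 - 65.5)²/65.5 + (29 - 55.4)²/55.4
   = 133.847 + 6.036 + 7.057 + 12.581
   = 159.52
p-value < 0.0001

Since p-value < α = 0.01, we reject H₀.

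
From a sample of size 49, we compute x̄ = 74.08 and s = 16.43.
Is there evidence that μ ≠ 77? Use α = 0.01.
One-sample t-test:
H₀: μ = 77
H₁: μ ≠ 77
df = n - 1 = 48
t = (x̄ - μ₀) / (s/√n) = (74.08 - 77) / (16.43/√49) = -1.244
p-value = 0.2195

Since p-value > α = 0.01, we fail to reject H₀.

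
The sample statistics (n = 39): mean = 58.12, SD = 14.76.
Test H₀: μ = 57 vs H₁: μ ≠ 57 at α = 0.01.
One-sample t-test:
H₀: μ = 57
H₁: μ ≠ 57
df = n - 1 = 38
t = (x̄ - μ₀) / (s/√n) = (58.12 - 57) / (14.76/√39) = 0.474
p-value = 0.6383

Since p-value > α = 0.01, we fail to reject H₀.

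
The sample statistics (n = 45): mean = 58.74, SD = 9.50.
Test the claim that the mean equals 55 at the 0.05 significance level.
One-sample t-test:
H₀: μ = 55
H₁: μ ≠ 55
df = n - 1 = 44
t = (x̄ - μ₀) / (s/√n) = (58.74 - 55) / (9.50/√45) = 2.641
p-value = 0.0114

Since p-value < α = 0.05, we reject H₀.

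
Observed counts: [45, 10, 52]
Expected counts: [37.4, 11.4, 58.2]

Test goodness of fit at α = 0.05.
Chi-square goodness of fit test:
H₀: observed counts match expected distribution
H₁: observed counts differ from expected distribution
df = k - 1 = 2
χ² = Σ(O - E)²/E
   = (45 - 37.4)²/37.4 + (10 - 11.4)²/11.4 + (52 - 58.2)²/58.2
   = 1.544 + 0.172 + 0.660
   = 2.38
p-value = 0.3047

Since p-value > α = 0.05, we fail to reject H₀.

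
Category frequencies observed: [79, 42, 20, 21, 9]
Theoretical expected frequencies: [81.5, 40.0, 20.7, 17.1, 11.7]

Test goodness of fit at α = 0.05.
Chi-square goodness of fit test:
H₀: observed counts match expected distribution
H₁: observed counts differ from expected distribution
df = k - 1 = 4
χ² = Σ(O - E)²/E
   = (79 - 81.5)²/81.5 + (42 - 40.0)²/40.0 + (20 - 20.7)²/20.7 + (21 - 17.1)²/17.1 + (9 - 11.7)²/11.7
   = 0.077 + 0.100 + 0.024 + 0.889 + 0.623
   = 1.71
p-value = 0.7884

Since p-value > α = 0.05, we fail to reject H₀.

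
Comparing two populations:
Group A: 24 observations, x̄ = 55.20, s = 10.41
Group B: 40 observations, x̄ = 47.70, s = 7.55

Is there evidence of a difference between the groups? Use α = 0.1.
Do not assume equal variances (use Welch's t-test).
Welch's two-sample t-test:
H₀: μ₁ = μ₂
H₁: μ₁ ≠ μ₂
s₁²/n₁ = 10.41²/24 = 4.5153,  s₂²/n₂ = 7.55²/40 = 1.4251
SE = √(s₁²/n₁ + s₂²/n₂) = √(4.5153 + 1.4251) = 2.4373
df (Welch-Satterthwaite) = (s₁²/n₁ + s₂²/n₂)² / [(s₁²/n₁)²/(n₁-1) + (s₂²/n₂)²/(n₂-1)] ≈ 37.60
t = (x̄₁ - x̄₂) / SE = (55.20 - 47.70) / 2.4373 = 7.50 / 2.4373 = 3.077
p-value = 0.0039

Since p-value < α = 0.1, we reject H₀.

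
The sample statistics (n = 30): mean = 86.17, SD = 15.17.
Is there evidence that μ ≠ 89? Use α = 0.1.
One-sample t-test:
H₀: μ = 89
H₁: μ ≠ 89
df = n - 1 = 29
t = (x̄ - μ₀) / (s/√n) = (86.17 - 89) / (15.17/√30) = -1.022
p-value = 0.3153

Since p-value > α = 0.1, we fail to reject H₀.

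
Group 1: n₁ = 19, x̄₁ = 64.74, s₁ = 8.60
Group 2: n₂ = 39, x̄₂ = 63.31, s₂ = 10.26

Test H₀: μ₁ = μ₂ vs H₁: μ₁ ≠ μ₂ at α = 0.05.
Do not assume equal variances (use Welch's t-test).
Welch's two-sample t-test:
H₀: μ₁ = μ₂
H₁: μ₁ ≠ μ₂
s₁²/n₁ = 8.60²/19 = 3.8926,  s₂²/n₂ = 10.26²/39 = 2.6992
SE = √(s₁²/n₁ + s₂²/n₂) = √(3.8926 + 2.6992) = 2.5675
df (Welch-Satterthwaite) = (s₁²/n₁ + s₂²/n₂)² / [(s₁²/n₁)²/(n₁-1) + (s₂²/n₂)²/(n₂-1)] ≈ 42.04
t = (x̄₁ - x̄₂) / SE = (64.74 - 63.31) / 2.5675 = 1.43 / 2.5675 = 0.557
p-value = 0.5805

Since p-value > α = 0.05, we fail to reject H₀.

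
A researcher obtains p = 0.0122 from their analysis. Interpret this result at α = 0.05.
Since p = 0.0122 < α = 0.05, reject H₀.
There is sufficient evidence to reject the null hypothesis; the result is statistically significant at the 0.05 level.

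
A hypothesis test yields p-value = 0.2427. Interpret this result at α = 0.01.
Since p = 0.2427 > α = 0.01, fail to reject H₀.
There is insufficient evidence to reject the null hypothesis; the result is not statistically significant at the 0.01 level.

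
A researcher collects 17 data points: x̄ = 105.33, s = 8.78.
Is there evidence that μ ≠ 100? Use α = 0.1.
One-sample t-test:
H₀: μ = 100
H₁: μ ≠ 100
df = n - 1 = 16
t = (x̄ - μ₀) / (s/√n) = (105.33 - 100) / (8.78/√17) = 2.503
p-value = 0.0235

Since p-value < α = 0.1, we reject H₀.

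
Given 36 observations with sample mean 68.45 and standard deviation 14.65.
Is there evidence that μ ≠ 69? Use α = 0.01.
One-sample t-test:
H₀: μ = 69
H₁: μ ≠ 69
df = n - 1 = 35
t = (x̄ - μ₀) / (s/√n) = (68.45 - 69) / (14.65/√36) = -0.225
p-value = 0.8231

Since p-value > α = 0.01, we fail to reject H₀.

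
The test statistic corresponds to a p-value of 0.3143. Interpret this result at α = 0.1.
Since p = 0.3143 > α = 0.1, fail to reject H₀.
There is insufficient evidence to reject the null hypothesis; the result is not statistically significant at the 0.1 level.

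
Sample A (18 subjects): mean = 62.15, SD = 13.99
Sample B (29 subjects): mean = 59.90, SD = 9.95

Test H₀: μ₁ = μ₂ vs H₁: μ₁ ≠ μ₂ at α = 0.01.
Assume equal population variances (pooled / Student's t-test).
Student's two-sample t-test (equal variances):
H₀: μ₁ = μ₂
H₁: μ₁ ≠ μ₂
df = n₁ + n₂ - 2 = 45
Pooled variance s_p² = [(n₁-1)s₁² + (n₂-1)s₂²] / (n₁ + n₂ - 2) = [(17)(13.99²) + (28)(9.95²)] / 45 = 135.5403
SE = √(s_p²(1/n₁ + 1/n₂)) = √(135.5403 × (1/18 + 1/29)) = 3.4934
t = (x̄₁ - x̄₂) / SE = (62.15 - 59.90) / 3.4934 = 2.25 / 3.4934 = 0.644
p-value = 0.5228

Since p-value > α = 0.01, we fail to reject H₀.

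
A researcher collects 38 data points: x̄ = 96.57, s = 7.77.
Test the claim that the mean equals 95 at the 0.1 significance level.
One-sample t-test:
H₀: μ = 95
H₁: μ ≠ 95
df = n - 1 = 37
t = (x̄ - μ₀) / (s/√n) = (96.57 - 95) / (7.77/√38) = 1.246
p-value = 0.2208

Since p-value > α = 0.1, we fail to reject H₀.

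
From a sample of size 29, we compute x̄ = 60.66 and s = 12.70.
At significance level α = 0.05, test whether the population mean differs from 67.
One-sample t-test:
H₀: μ = 67
H₁: μ ≠ 67
df = n - 1 = 28
t = (x̄ - μ₀) / (s/√n) = (60.66 - 67) / (12.70/√29) = -2.688
p-value = 0.0120

Since p-value < α = 0.05, we reject H₀.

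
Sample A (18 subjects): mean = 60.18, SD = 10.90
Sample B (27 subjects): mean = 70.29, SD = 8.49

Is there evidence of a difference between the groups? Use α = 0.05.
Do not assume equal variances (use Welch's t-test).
Welch's two-sample t-test:
H₀: μ₁ = μ₂
H₁: μ₁ ≠ μ₂
s₁²/n₁ = 10.90²/18 = 6.6006,  s₂²/n₂ = 8.49²/27 = 2.6696
SE = √(s₁²/n₁ + s₂²/n₂) = √(6.6006 + 2.6696) = 3.0447
df (Welch-Satterthwaite) = (s₁²/n₁ + s₂²/n₂)² / [(s₁²/n₁)²/(n₁-1) + (s₂²/n₂)²/(n₂-1)] ≈ 30.29
t = (x̄₁ - x̄₂) / SE = (60.18 - 70.29) / 3.0447 = -10.11 / 3.0447 = -3.321
p-value = 0.0024

Since p-value < α = 0.05, we reject H₀.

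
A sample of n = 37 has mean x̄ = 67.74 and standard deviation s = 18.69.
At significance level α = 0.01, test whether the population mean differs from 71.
One-sample t-test:
H₀: μ = 71
H₁: μ ≠ 71
df = n - 1 = 36
t = (x̄ - μ₀) / (s/√n) = (67.74 - 71) / (18.69/√37) = -1.061
p-value = 0.2958

Since p-value > α = 0.01, we fail to reject H₀.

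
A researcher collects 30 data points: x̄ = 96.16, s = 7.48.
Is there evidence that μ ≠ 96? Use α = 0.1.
One-sample t-test:
H₀: μ = 96
H₁: μ ≠ 96
df = n - 1 = 29
t = (x̄ - μ₀) / (s/√n) = (96.16 - 96) / (7.48/√30) = 0.117
p-value = 0.9075

Since p-value > α = 0.1, we fail to reject H₀.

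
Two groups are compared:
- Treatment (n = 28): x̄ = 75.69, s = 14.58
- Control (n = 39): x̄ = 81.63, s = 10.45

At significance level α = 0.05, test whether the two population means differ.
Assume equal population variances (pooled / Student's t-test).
Student's two-sample t-test (equal variances):
H₀: μ₁ = μ₂
H₁: μ₁ ≠ μ₂
df = n₁ + n₂ - 2 = 65
Pooled variance s_p² = [(n₁-1)s₁² + (n₂-1)s₂²] / (n₁ + n₂ - 2) = [(27)(14.58²) + (38)(10.45²)] / 65 = 152.1424
SE = √(s_p²(1/n₁ + 1/n₂)) = √(152.1424 × (1/28 + 1/39)) = 3.0553
t = (x̄₁ - x̄₂) / SE = (75.69 - 81.63) / 3.0553 = -5.94 / 3.0553 = -1.944
p-value = 0.0562

Since p-value > α = 0.05, we fail to reject H₀.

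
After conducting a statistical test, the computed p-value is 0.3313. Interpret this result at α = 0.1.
Since p = 0.3313 > α = 0.1, fail to reject H₀.
There is insufficient evidence to reject the null hypothesis; the result is not statistically significant at the 0.1 level.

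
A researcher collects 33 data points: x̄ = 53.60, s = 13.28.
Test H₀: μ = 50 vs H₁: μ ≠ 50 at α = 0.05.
One-sample t-test:
H₀: μ = 50
H₁: μ ≠ 50
df = n - 1 = 32
t = (x̄ - μ₀) / (s/√n) = (53.60 - 50) / (13.28/√33) = 1.557
p-value = 0.1292

Since p-value > α = 0.05, we fail to reject H₀.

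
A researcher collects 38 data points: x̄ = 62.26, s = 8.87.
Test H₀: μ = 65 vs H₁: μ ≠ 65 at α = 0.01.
One-sample t-test:
H₀: μ = 65
H₁: μ ≠ 65
df = n - 1 = 37
t = (x̄ - μ₀) / (s/√n) = (62.26 - 65) / (8.87/√38) = -1.904
p-value = 0.0647

Since p-value > α = 0.01, we fail to reject H₀.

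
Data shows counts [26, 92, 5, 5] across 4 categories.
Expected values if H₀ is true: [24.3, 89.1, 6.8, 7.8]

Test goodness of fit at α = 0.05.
Chi-square goodness of fit test:
H₀: observed counts match expected distribution
H₁: observed counts differ from expected distribution
df = k - 1 = 3
χ² = Σ(O - E)²/E
   = (26 - 24.3)²/24.3 + (92 - 89.1)²/89.1 + (5 - 6.8)²/6.8 + (5 - 7.8)²/7.8
   = 0.119 + 0.094 + 0.476 + 1.005
   = 1.69
p-value = 0.6381

Since p-value > α = 0.05, we fail to reject H₀.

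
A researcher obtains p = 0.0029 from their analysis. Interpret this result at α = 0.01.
Since p = 0.0029 < α = 0.01, reject H₀.
There is sufficient evidence to reject the null hypothesis; the result is statistically significant at the 0.01 level.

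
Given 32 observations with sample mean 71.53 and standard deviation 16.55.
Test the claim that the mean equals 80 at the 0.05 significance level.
One-sample t-test:
H₀: μ = 80
H₁: μ ≠ 80
df = n - 1 = 31
t = (x̄ - μ₀) / (s/√n) = (71.53 - 80) / (16.55/√32) = -2.895
p-value = 0.0069

Since p-value < α = 0.05, we reject H₀.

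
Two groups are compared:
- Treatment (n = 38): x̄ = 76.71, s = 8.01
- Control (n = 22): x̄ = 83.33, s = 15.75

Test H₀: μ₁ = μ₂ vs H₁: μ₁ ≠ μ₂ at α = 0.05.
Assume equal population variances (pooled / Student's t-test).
Student's two-sample t-test (equal variances):
H₀: μ₁ = μ₂
H₁: μ₁ ≠ μ₂
df = n₁ + n₂ - 2 = 58
Pooled variance s_p² = [(n₁-1)s₁² + (n₂-1)s₂²] / (n₁ + n₂ - 2) = [(37)(8.01²) + (21)(15.75²)] / 58 = 130.7455
SE = √(s_p²(1/n₁ + 1/n₂)) = √(130.7455 × (1/38 + 1/22)) = 3.0633
t = (x̄₁ - x̄₂) / SE = (76.71 - 83.33) / 3.0633 = -6.62 / 3.0633 = -2.161
p-value = 0.0348

Since p-value < α = 0.05, we reject H₀.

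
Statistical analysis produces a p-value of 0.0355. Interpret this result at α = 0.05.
Since p = 0.0355 < α = 0.05, reject H₀.
There is sufficient evidence to reject the null hypothesis; the result is statistically significant at the 0.05 level.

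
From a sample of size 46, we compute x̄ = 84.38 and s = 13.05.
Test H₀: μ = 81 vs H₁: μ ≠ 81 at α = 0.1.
One-sample t-test:
H₀: μ = 81
H₁: μ ≠ 81
df = n - 1 = 45
t = (x̄ - μ₀) / (s/√n) = (84.38 - 81) / (13.05/√46) = 1.757
p-value = 0.0858

Since p-value < α = 0.1, we reject H₀.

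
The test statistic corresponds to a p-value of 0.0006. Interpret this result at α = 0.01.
Since p = 0.0006 < α = 0.01, reject H₀.
There is sufficient evidence to reject the null hypothesis; the result is statistically significant at the 0.01 level.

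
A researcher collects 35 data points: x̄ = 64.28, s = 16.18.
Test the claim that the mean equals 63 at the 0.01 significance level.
One-sample t-test:
H₀: μ = 63
H₁: μ ≠ 63
df = n - 1 = 34
t = (x̄ - μ₀) / (s/√n) = (64.28 - 63) / (16.18/√35) = 0.468
p-value = 0.6428

Since p-value > α = 0.01, we fail to reject H₀.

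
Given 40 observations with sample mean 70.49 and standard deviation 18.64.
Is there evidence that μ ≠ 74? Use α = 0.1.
One-sample t-test:
H₀: μ = 74
H₁: μ ≠ 74
df = n - 1 = 39
t = (x̄ - μ₀) / (s/√n) = (70.49 - 74) / (18.64/√40) = -1.191
p-value = 0.2409

Since p-value > α = 0.1, we fail to reject H₀.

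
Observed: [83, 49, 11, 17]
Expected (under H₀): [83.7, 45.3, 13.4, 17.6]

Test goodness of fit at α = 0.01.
Chi-square goodness of fit test:
H₀: observed counts match expected distribution
H₁: observed counts differ from expected distribution
df = k - 1 = 3
χ² = Σ(O - E)²/E
   = (83 - 83.7)²/83.7 + (49 - 45.3)²/45.3 + (11 - 13.4)²/13.4 + (17 - 17.6)²/17.6
   = 0.006 + 0.302 + 0.430 + 0.020
   = 0.76
p-value = 0.8594

Since p-value > α = 0.01, we fail to reject H₀.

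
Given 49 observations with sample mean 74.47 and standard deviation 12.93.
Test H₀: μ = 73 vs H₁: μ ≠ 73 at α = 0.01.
One-sample t-test:
H₀: μ = 73
H₁: μ ≠ 73
df = n - 1 = 48
t = (x̄ - μ₀) / (s/√n) = (74.47 - 73) / (12.93/√49) = 0.796
p-value = 0.4301

Since p-value > α = 0.01, we fail to reject H₀.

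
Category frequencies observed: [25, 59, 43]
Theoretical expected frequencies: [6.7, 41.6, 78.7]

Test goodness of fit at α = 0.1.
Chi-square goodness of fit test:
H₀: observed counts match expected distribution
H₁: observed counts differ from expected distribution
df = k - 1 = 2
χ² = Σ(O - E)²/E
   = (25 - 6.7)²/6.7 + (59 - 41.6)²/41.6 + (43 - 78.7)²/78.7
   = 49.984 + 7.278 + 16.194
   = 73.46
p-value < 0.0001

Since p-value < α = 0.1, we reject H₀.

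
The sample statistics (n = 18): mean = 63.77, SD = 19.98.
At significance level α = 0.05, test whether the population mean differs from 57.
One-sample t-test:
H₀: μ = 57
H₁: μ ≠ 57
df = n - 1 = 17
t = (x̄ - μ₀) / (s/√n) = (63.77 - 57) / (19.98/√18) = 1.438
p-value = 0.1687

Since p-value > α = 0.05, we fail to reject H₀.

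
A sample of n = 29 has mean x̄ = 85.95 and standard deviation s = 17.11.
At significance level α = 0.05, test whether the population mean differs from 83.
One-sample t-test:
H₀: μ = 83
H₁: μ ≠ 83
df = n - 1 = 28
t = (x̄ - μ₀) / (s/√n) = (85.95 - 83) / (17.11/√29) = 0.928
p-value = 0.3611

Since p-value > α = 0.05, we fail to reject H₀.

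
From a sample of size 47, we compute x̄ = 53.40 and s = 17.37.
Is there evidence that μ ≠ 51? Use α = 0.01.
One-sample t-test:
H₀: μ = 51
H₁: μ ≠ 51
df = n - 1 = 46
t = (x̄ - μ₀) / (s/√n) = (53.40 - 51) / (17.37/√47) = 0.947
p-value = 0.3485

Since p-value > α = 0.01, we fail to reject H₀.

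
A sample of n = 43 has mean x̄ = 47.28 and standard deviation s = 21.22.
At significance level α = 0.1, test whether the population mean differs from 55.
One-sample t-test:
H₀: μ = 55
H₁: μ ≠ 55
df = n - 1 = 42
t = (x̄ - μ₀) / (s/√n) = (47.28 - 55) / (21.22/√43) = -2.386
p-value = 0.0216

Since p-value < α = 0.1, we reject H₀.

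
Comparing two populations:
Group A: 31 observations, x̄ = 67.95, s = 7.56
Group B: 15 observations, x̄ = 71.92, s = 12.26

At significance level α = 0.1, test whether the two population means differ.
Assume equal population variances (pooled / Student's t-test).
Student's two-sample t-test (equal variances):
H₀: μ₁ = μ₂
H₁: μ₁ ≠ μ₂
df = n₁ + n₂ - 2 = 44
Pooled variance s_p² = [(n₁-1)s₁² + (n₂-1)s₂²] / (n₁ + n₂ - 2) = [(30)(7.56²) + (14)(12.26²)] / 44 = 86.7935
SE = √(s_p²(1/n₁ + 1/n₂)) = √(86.7935 × (1/31 + 1/15)) = 2.9302
t = (x̄₁ - x̄₂) / SE = (67.95 - 71.92) / 2.9302 = -3.97 / 2.9302 = -1.355
p-value = 0.1824

Since p-value > α = 0.1, we fail to reject H₀.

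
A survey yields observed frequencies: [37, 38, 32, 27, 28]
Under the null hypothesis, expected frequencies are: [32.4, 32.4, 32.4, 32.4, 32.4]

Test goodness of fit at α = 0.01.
Chi-square goodness of fit test:
H₀: observed counts match expected distribution
H₁: observed counts differ from expected distribution
df = k - 1 = 4
χ² = Σ(O - E)²/E
   = (37 - 32.4)²/32.4 + (38 - 32.4)²/32.4 + (32 - 32.4)²/32.4 + (27 - 32.4)²/32.4 + (28 - 32.4)²/32.4
   = 0.653 + 0.968 + 0.005 + 0.900 + 0.598
   = 3.12
p-value = 0.5374

Since p-value > α = 0.01, we fail to reject H₀.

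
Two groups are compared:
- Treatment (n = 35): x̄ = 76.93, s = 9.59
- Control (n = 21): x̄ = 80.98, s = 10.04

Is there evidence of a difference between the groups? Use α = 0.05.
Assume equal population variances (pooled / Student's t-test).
Student's two-sample t-test (equal variances):
H₀: μ₁ = μ₂
H₁: μ₁ ≠ μ₂
df = n₁ + n₂ - 2 = 54
Pooled variance s_p² = [(n₁-1)s₁² + (n₂-1)s₂²] / (n₁ + n₂ - 2) = [(34)(9.59²) + (20)(10.04²)] / 54 = 95.2398
SE = √(s_p²(1/n₁ + 1/n₂)) = √(95.2398 × (1/35 + 1/21)) = 2.6938
t = (x̄₁ - x̄₂) / SE = (76.93 - 80.98) / 2.6938 = -4.05 / 2.6938 = -1.503
p-value = 0.1385

Since p-value > α = 0.05, we fail to reject H₀.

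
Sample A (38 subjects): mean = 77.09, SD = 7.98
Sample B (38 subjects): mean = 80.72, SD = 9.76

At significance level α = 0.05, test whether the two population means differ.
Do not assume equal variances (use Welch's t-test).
Welch's two-sample t-test:
H₀: μ₁ = μ₂
H₁: μ₁ ≠ μ₂
s₁²/n₁ = 7.98²/38 = 1.6758,  s₂²/n₂ = 9.76²/38 = 2.5068
SE = √(s₁²/n₁ + s₂²/n₂) = √(1.6758 + 2.5068) = 2.0451
df (Welch-Satterthwaite) = (s₁²/n₁ + s₂²/n₂)² / [(s₁²/n₁)²/(n₁-1) + (s₂²/n₂)²/(n₂-1)] ≈ 71.19
t = (x̄₁ - x̄₂) / SE = (77.09 - 80.72) / 2.0451 = -3.63 / 2.0451 = -1.775
p-value = 0.0802

Since p-value > α = 0.05, we fail to reject H₀.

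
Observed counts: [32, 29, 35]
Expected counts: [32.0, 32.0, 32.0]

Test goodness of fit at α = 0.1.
Chi-square goodness of fit test:
H₀: observed counts match expected distribution
H₁: observed counts differ from expected distribution
df = k - 1 = 2
χ² = Σ(O - E)²/E
   = (32 - 32.0)²/32.0 + (29 - 32.0)²/32.0 + (35 - 32.0)²/32.0
   = 0.000 + 0.281 + 0.281
   = 0.56
p-value = 0.7548

Since p-value > α = 0.1, we fail to reject H₀.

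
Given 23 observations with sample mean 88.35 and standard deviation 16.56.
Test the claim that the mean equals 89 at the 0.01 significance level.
One-sample t-test:
H₀: μ = 89
H₁: μ ≠ 89
df = n - 1 = 22
t = (x̄ - μ₀) / (s/√n) = (88.35 - 89) / (16.56/√23) = -0.188
p-value = 0.8524

Since p-value > α = 0.01, we fail to reject H₀.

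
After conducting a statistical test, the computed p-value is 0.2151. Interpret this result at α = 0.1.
Since p = 0.2151 > α = 0.1, fail to reject H₀.
There is insufficient evidence to reject the null hypothesis; the result is not statistically significant at the 0.1 level.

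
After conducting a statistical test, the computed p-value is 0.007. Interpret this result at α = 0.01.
Since p = 0.007 < α = 0.01, reject H₀.
There is sufficient evidence to reject the null hypothesis; the result is statistically significant at the 0.01 level.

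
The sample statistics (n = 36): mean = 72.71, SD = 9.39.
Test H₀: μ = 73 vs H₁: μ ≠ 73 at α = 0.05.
One-sample t-test:
H₀: μ = 73
H₁: μ ≠ 73
df = n - 1 = 35
t = (x̄ - μ₀) / (s/√n) = (72.71 - 73) / (9.39/√36) = -0.185
p-value = 0.8541

Since p-value > α = 0.05, we fail to reject H₀.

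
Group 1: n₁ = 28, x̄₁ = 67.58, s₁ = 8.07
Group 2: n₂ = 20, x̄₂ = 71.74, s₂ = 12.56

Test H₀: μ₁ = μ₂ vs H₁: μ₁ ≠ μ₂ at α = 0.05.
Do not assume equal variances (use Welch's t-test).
Welch's two-sample t-test:
H₀: μ₁ = μ₂
H₁: μ₁ ≠ μ₂
s₁²/n₁ = 8.07²/28 = 2.3259,  s₂²/n₂ = 12.56²/20 = 7.8877
SE = √(s₁²/n₁ + s₂²/n₂) = √(2.3259 + 7.8877) = 3.1959
df (Welch-Satterthwaite) = (s₁²/n₁ + s₂²/n₂)² / [(s₁²/n₁)²/(n₁-1) + (s₂²/n₂)²/(n₂-1)] ≈ 30.02
t = (x̄₁ - x̄₂) / SE = (67.58 - 71.74) / 3.1959 = -4.16 / 3.1959 = -1.302
p-value = 0.2029

Since p-value > α = 0.05, we fail to reject H₀.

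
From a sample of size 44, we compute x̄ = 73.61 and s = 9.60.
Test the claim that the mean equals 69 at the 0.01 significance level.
One-sample t-test:
H₀: μ = 69
H₁: μ ≠ 69
df = n - 1 = 43
t = (x̄ - μ₀) / (s/√n) = (73.61 - 69) / (9.60/√44) = 3.185
p-value = 0.0027

Since p-value < α = 0.01, we reject H₀.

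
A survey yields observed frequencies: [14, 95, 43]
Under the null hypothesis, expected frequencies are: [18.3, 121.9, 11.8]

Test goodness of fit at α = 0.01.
Chi-square goodness of fit test:
H₀: observed counts match expected distribution
H₁: observed counts differ from expected distribution
df = k - 1 = 2
χ² = Σ(O - E)²/E
   = (14 - 18.3)²/18.3 + (95 - 121.9)²/121.9 + (43 - 11.8)²/11.8
   = 1.010 + 5.936 + 82.495
   = 89.44
p-value < 0.0001

Since p-value < α = 0.01, we reject H₀.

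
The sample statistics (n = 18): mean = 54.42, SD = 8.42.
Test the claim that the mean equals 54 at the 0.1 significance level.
One-sample t-test:
H₀: μ = 54
H₁: μ ≠ 54
df = n - 1 = 17
t = (x̄ - μ₀) / (s/√n) = (54.42 - 54) / (8.42/√18) = 0.212
p-value = 0.8349

Since p-value > α = 0.1, we fail to reject H₀.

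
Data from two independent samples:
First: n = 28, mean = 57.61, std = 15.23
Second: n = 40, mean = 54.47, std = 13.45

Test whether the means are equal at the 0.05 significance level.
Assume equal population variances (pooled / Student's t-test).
Student's two-sample t-test (equal variances):
H₀: μ₁ = μ₂
H₁: μ₁ ≠ μ₂
df = n₁ + n₂ - 2 = 66
Pooled variance s_p² = [(n₁-1)s₁² + (n₂-1)s₂²] / (n₁ + n₂ - 2) = [(27)(15.23²) + (39)(13.45²)] / 66 = 201.7868
SE = √(s_p²(1/n₁ + 1/n₂)) = √(201.7868 × (1/28 + 1/40)) = 3.5002
t = (x̄₁ - x̄₂) / SE = (57.61 - 54.47) / 3.5002 = 3.14 / 3.5002 = 0.897
p-value = 0.3729

Since p-value > α = 0.05, we fail to reject H₀.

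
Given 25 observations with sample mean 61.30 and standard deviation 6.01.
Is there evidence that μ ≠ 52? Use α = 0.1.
One-sample t-test:
H₀: μ = 52
H₁: μ ≠ 52
df = n - 1 = 24
t = (x̄ - μ₀) / (s/√n) = (61.30 - 52) / (6.01/√25) = 7.737
p-value < 0.0001

Since p-value < α = 0.1, we reject H₀.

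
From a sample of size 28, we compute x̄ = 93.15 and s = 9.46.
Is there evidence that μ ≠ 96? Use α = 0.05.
One-sample t-test:
H₀: μ = 96
H₁: μ ≠ 96
df = n - 1 = 27
t = (x̄ - μ₀) / (s/√n) = (93.15 - 96) / (9.46/√28) = -1.594
p-value = 0.1225

Since p-value > α = 0.05, we fail to reject H₀.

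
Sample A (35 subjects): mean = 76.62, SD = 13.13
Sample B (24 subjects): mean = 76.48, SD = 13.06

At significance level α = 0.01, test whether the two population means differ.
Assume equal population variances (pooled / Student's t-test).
Student's two-sample t-test (equal variances):
H₀: μ₁ = μ₂
H₁: μ₁ ≠ μ₂
df = n₁ + n₂ - 2 = 57
Pooled variance s_p² = [(n₁-1)s₁² + (n₂-1)s₂²] / (n₁ + n₂ - 2) = [(34)(13.13²) + (23)(13.06²)] / 57 = 171.6571
SE = √(s_p²(1/n₁ + 1/n₂)) = √(171.6571 × (1/35 + 1/24)) = 3.4723
t = (x̄₁ - x̄₂) / SE = (76.62 - 76.48) / 3.4723 = 0.14 / 3.4723 = 0.040
p-value = 0.9680

Since p-value > α = 0.01, we fail to reject H₀.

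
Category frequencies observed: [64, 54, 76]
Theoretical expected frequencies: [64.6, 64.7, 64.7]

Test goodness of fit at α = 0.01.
Chi-square goodness of fit test:
H₀: observed counts match expected distribution
H₁: observed counts differ from expected distribution
df = k - 1 = 2
χ² = Σ(O - E)²/E
   = (64 - 64.6)²/64.6 + (54 - 64.7)²/64.7 + (76 - 64.7)²/64.7
   = 0.006 + 1.770 + 1.974
   = 3.75
p-value = 0.1535

Since p-value > α = 0.01, we fail to reject H₀.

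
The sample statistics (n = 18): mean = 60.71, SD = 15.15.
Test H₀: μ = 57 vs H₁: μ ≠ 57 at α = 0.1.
One-sample t-test:
H₀: μ = 57
H₁: μ ≠ 57
df = n - 1 = 17
t = (x̄ - μ₀) / (s/√n) = (60.71 - 57) / (15.15/√18) = 1.039
p-value = 0.3134

Since p-value > α = 0.1, we fail to reject H₀.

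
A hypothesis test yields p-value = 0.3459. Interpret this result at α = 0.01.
Since p = 0.3459 > α = 0.01, fail to reject H₀.
There is insufficient evidence to reject the null hypothesis; the result is not statistically significant at the 0.01 level.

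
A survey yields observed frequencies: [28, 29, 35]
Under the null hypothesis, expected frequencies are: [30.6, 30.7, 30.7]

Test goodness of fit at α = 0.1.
Chi-square goodness of fit test:
H₀: observed counts match expected distribution
H₁: observed counts differ from expected distribution
df = k - 1 = 2
χ² = Σ(O - E)²/E
   = (28 - 30.6)²/30.6 + (29 - 30.7)²/30.7 + (35 - 30.7)²/30.7
   = 0.221 + 0.094 + 0.602
   = 0.92
p-value = 0.6321

Since p-value > α = 0.1, we fail to reject H₀.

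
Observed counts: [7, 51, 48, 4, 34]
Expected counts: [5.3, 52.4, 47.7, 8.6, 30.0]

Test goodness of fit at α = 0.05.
Chi-square goodness of fit test:
H₀: observed counts match expected distribution
H₁: observed counts differ from expected distribution
df = k - 1 = 4
χ² = Σ(O - E)²/E
   = (7 - 5.3)²/5.3 + (51 - 52.4)²/52.4 + (48 - 47.7)²/47.7 + (4 - 8.6)²/8.6 + (34 - 30.0)²/30.0
   = 0.545 + 0.037 + 0.002 + 2.460 + 0.533
   = 3.58
p-value = 0.4661

Since p-value > α = 0.05, we fail to reject H₀.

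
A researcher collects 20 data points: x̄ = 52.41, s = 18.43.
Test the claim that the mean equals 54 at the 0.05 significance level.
One-sample t-test:
H₀: μ = 54
H₁: μ ≠ 54
df = n - 1 = 19
t = (x̄ - μ₀) / (s/√n) = (52.41 - 54) / (18.43/√20) = -0.386
p-value = 0.7039

Since p-value > α = 0.05, we fail to reject H₀.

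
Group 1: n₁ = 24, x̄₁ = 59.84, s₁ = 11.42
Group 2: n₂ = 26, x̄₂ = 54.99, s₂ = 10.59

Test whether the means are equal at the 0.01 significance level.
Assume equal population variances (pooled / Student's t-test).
Student's two-sample t-test (equal variances):
H₀: μ₁ = μ₂
H₁: μ₁ ≠ μ₂
df = n₁ + n₂ - 2 = 48
Pooled variance s_p² = [(n₁-1)s₁² + (n₂-1)s₂²] / (n₁ + n₂ - 2) = [(23)(11.42²) + (25)(10.59²)] / 48 = 120.9017
SE = √(s_p²(1/n₁ + 1/n₂)) = √(120.9017 × (1/24 + 1/26)) = 3.1125
t = (x̄₁ - x̄₂) / SE = (59.84 - 54.99) / 3.1125 = 4.85 / 3.1125 = 1.558
p-value = 0.1257

Since p-value > α = 0.01, we fail to reject H₀.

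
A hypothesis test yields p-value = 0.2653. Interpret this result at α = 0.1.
Since p = 0.2653 > α = 0.1, fail to reject H₀.
There is insufficient evidence to reject the null hypothesis; the result is not statistically significant at the 0.1 level.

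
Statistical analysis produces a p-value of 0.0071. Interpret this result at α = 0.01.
Since p = 0.0071 < α = 0.01, reject H₀.
There is sufficient evidence to reject the null hypothesis; the result is statistically significant at the 0.01 level.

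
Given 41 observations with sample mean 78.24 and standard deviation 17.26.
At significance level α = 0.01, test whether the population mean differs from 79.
One-sample t-test:
H₀: μ = 79
H₁: μ ≠ 79
df = n - 1 = 40
t = (x̄ - μ₀) / (s/√n) = (78.24 - 79) / (17.26/√41) = -0.282
p-value = 0.7794

Since p-value > α = 0.01, we fail to reject H₀.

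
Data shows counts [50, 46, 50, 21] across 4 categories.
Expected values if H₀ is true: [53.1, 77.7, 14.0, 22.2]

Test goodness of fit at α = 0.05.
Chi-square goodness of fit test:
H₀: observed counts match expected distribution
H₁: observed counts differ from expected distribution
df = k - 1 = 3
χ² = Σ(O - E)²/E
   = (50 - 53.1)²/53.1 + (46 - 77.7)²/77.7 + (50 - 14.0)²/14.0 + (21 - 22.2)²/22.2
   = 0.181 + 12.933 + 92.571 + 0.065
   = 105.75
p-value < 0.0001

Since p-value < α = 0.05, we reject H₀.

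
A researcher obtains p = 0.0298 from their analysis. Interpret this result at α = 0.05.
Since p = 0.0298 < α = 0.05, reject H₀.
There is sufficient evidence to reject the null hypothesis; the result is statistically significant at the 0.05 level.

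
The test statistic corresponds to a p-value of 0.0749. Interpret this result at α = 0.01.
Since p = 0.0749 > α = 0.01, fail to reject H₀.
There is insufficient evidence to reject the null hypothesis; the result is not statistically significant at the 0.01 level.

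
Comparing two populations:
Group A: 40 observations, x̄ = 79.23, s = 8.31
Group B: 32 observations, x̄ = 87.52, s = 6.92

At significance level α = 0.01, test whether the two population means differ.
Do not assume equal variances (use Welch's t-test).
Welch's two-sample t-test:
H₀: μ₁ = μ₂
H₁: μ₁ ≠ μ₂
s₁²/n₁ = 8.31²/40 = 1.7264,  s₂²/n₂ = 6.92²/32 = 1.4965
SE = √(s₁²/n₁ + s₂²/n₂) = √(1.7264 + 1.4965) = 1.7952
df (Welch-Satterthwaite) = (s₁²/n₁ + s₂²/n₂)² / [(s₁²/n₁)²/(n₁-1) + (s₂²/n₂)²/(n₂-1)] ≈ 69.87
t = (x̄₁ - x̄₂) / SE = (79.23 - 87.52) / 1.7952 = -8.29 / 1.7952 = -4.618
p-value < 0.0001

Since p-value < α = 0.01, we reject H₀.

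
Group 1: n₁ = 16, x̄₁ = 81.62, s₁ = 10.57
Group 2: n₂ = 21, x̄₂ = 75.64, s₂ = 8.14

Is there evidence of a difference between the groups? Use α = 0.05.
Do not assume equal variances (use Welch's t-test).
Welch's two-sample t-test:
H₀: μ₁ = μ₂
H₁: μ₁ ≠ μ₂
s₁²/n₁ = 10.57²/16 = 6.9828,  s₂²/n₂ = 8.14²/21 = 3.1552
SE = √(s₁²/n₁ + s₂²/n₂) = √(6.9828 + 3.1552) = 3.1840
df (Welch-Satterthwaite) = (s₁²/n₁ + s₂²/n₂)² / [(s₁²/n₁)²/(n₁-1) + (s₂²/n₂)²/(n₂-1)] ≈ 27.42
t = (x̄₁ - x̄₂) / SE = (81.62 - 75.64) / 3.1840 = 5.98 / 3.1840 = 1.878
p-value = 0.0710

Since p-value > α = 0.05, we fail to reject H₀.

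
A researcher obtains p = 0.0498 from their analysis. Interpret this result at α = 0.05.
Since p = 0.0498 < α = 0.05, reject H₀.
There is sufficient evidence to reject the null hypothesis; the result is statistically significant at the 0.05 level.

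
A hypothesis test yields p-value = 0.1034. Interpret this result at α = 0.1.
Since p = 0.1034 > α = 0.1, fail to reject H₀.
There is insufficient evidence to reject the null hypothesis; the result is not statistically significant at the 0.1 level.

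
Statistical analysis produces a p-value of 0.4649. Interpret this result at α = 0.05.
Since p = 0.4649 > α = 0.05, fail to reject H₀.
There is insufficient evidence to reject the null hypothesis; the result is not statistically significant at the 0.05 level.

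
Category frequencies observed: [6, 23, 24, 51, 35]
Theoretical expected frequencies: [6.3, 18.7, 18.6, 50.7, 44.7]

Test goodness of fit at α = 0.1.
Chi-square goodness of fit test:
H₀: observed counts match expected distribution
H₁: observed counts differ from expected distribution
df = k - 1 = 4
χ² = Σ(O - E)²/E
   = (6 - 6.3)²/6.3 + (23 - 18.7)²/18.7 + (24 - 18.6)²/18.6 + (51 - 50.7)²/50.7 + (35 - 44.7)²/44.7
   = 0.014 + 0.989 + 1.568 + 0.002 + 2.105
   = 4.68
p-value = 0.3220

Since p-value > α = 0.1, we fail to reject H₀.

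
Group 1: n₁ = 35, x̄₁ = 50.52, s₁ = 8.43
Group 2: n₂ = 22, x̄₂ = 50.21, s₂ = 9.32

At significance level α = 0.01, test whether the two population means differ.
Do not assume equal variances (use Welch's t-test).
Welch's two-sample t-test:
H₀: μ₁ = μ₂
H₁: μ₁ ≠ μ₂
s₁²/n₁ = 8.43²/35 = 2.0304,  s₂²/n₂ = 9.32²/22 = 3.9483
SE = √(s₁²/n₁ + s₂²/n₂) = √(2.0304 + 3.9483) = 2.4451
df (Welch-Satterthwaite) = (s₁²/n₁ + s₂²/n₂)² / [(s₁²/n₁)²/(n₁-1) + (s₂²/n₂)²/(n₂-1)] ≈ 41.39
t = (x̄₁ - x̄₂) / SE = (50.52 - 50.21) / 2.4451 = 0.31 / 2.4451 = 0.127
p-value = 0.8997

Since p-value > α = 0.01, we fail to reject H₀.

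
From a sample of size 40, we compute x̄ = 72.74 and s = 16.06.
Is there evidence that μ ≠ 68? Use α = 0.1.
One-sample t-test:
H₀: μ = 68
H₁: μ ≠ 68
df = n - 1 = 39
t = (x̄ - μ₀) / (s/√n) = (72.74 - 68) / (16.06/√40) = 1.867
p-value = 0.0695

Since p-value < α = 0.1, we reject H₀.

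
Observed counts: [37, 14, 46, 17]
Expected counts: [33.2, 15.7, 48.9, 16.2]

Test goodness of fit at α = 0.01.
Chi-square goodness of fit test:
H₀: observed counts match expected distribution
H₁: observed counts differ from expected distribution
df = k - 1 = 3
χ² = Σ(O - E)²/E
   = (37 - 33.2)²/33.2 + (14 - 15.7)²/15.7 + (46 - 48.9)²/48.9 + (17 - 16.2)²/16.2
   = 0.435 + 0.184 + 0.172 + 0.040
   = 0.83
p-value = 0.8422

Since p-value > α = 0.01, we fail to reject H₀.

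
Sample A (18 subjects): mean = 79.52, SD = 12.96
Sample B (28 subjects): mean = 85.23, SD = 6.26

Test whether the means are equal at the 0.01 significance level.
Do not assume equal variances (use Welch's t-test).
Welch's two-sample t-test:
H₀: μ₁ = μ₂
H₁: μ₁ ≠ μ₂
s₁²/n₁ = 12.96²/18 = 9.3312,  s₂²/n₂ = 6.26²/28 = 1.3996
SE = √(s₁²/n₁ + s₂²/n₂) = √(9.3312 + 1.3996) = 3.2758
df (Welch-Satterthwaite) = (s₁²/n₁ + s₂²/n₂)² / [(s₁²/n₁)²/(n₁-1) + (s₂²/n₂)²/(n₂-1)] ≈ 22.17
t = (x̄₁ - x̄₂) / SE = (79.52 - 85.23) / 3.2758 = -5.71 / 3.2758 = -1.743
p-value = 0.0952

Since p-value > α = 0.01, we fail to reject H₀.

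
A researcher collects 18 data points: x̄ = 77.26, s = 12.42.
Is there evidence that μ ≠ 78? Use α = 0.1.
One-sample t-test:
H₀: μ = 78
H₁: μ ≠ 78
df = n - 1 = 17
t = (x̄ - μ₀) / (s/√n) = (77.26 - 78) / (12.42/√18) = -0.253
p-value = 0.8035

Since p-value > α = 0.1, we fail to reject H₀.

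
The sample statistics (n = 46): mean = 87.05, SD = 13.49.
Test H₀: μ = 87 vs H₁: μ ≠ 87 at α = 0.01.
One-sample t-test:
H₀: μ = 87
H₁: μ ≠ 87
df = n - 1 = 45
t = (x̄ - μ₀) / (s/√n) = (87.05 - 87) / (13.49/√46) = 0.025
p-value = 0.9801

Since p-value > α = 0.01, we fail to reject H₀.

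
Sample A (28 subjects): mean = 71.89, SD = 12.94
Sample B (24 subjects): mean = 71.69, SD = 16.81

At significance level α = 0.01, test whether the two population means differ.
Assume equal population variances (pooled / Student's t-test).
Student's two-sample t-test (equal variances):
H₀: μ₁ = μ₂
H₁: μ₁ ≠ μ₂
df = n₁ + n₂ - 2 = 50
Pooled variance s_p² = [(n₁-1)s₁² + (n₂-1)s₂²] / (n₁ + n₂ - 2) = [(27)(12.94²) + (23)(16.81²)] / 50 = 220.4045
SE = √(s_p²(1/n₁ + 1/n₂)) = √(220.4045 × (1/28 + 1/24)) = 4.1298
t = (x̄₁ - x̄₂) / SE = (71.89 - 71.69) / 4.1298 = 0.20 / 4.1298 = 0.048
p-value = 0.9616

Since p-value > α = 0.01, we fail to reject H₀.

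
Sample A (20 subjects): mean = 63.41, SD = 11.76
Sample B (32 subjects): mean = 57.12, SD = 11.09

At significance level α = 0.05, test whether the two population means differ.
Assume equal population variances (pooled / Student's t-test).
Student's two-sample t-test (equal variances):
H₀: μ₁ = μ₂
H₁: μ₁ ≠ μ₂
df = n₁ + n₂ - 2 = 50
Pooled variance s_p² = [(n₁-1)s₁² + (n₂-1)s₂²] / (n₁ + n₂ - 2) = [(19)(11.76²) + (31)(11.09²)] / 50 = 128.8057
SE = √(s_p²(1/n₁ + 1/n₂)) = √(128.8057 × (1/20 + 1/32)) = 3.2350
t = (x̄₁ - x̄₂) / SE = (63.41 - 57.12) / 3.2350 = 6.29 / 3.2350 = 1.944
p-value = 0.0575

Since p-value > α = 0.05, we fail to reject H₀.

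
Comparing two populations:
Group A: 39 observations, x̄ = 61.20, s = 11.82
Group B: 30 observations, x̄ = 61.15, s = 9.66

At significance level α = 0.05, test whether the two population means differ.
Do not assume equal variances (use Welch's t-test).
Welch's two-sample t-test:
H₀: μ₁ = μ₂
H₁: μ₁ ≠ μ₂
s₁²/n₁ = 11.82²/39 = 3.5824,  s₂²/n₂ = 9.66²/30 = 3.1105
SE = √(s₁²/n₁ + s₂²/n₂) = √(3.5824 + 3.1105) = 2.5871
df (Welch-Satterthwaite) = (s₁²/n₁ + s₂²/n₂)² / [(s₁²/n₁)²/(n₁-1) + (s₂²/n₂)²/(n₂-1)] ≈ 66.72
t = (x̄₁ - x̄₂) / SE = (61.20 - 61.15) / 2.5871 = 0.05 / 2.5871 = 0.019
p-value = 0.9846

Since p-value > α = 0.05, we fail to reject H₀.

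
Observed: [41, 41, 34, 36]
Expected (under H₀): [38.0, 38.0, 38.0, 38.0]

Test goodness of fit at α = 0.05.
Chi-square goodness of fit test:
H₀: observed counts match expected distribution
H₁: observed counts differ from expected distribution
df = k - 1 = 3
χ² = Σ(O - E)²/E
   = (41 - 38.0)²/38.0 + (41 - 38.0)²/38.0 + (34 - 38.0)²/38.0 + (36 - 38.0)²/38.0
   = 0.237 + 0.237 + 0.421 + 0.105
   = 1.00
p-value = 0.8013

Since p-value > α = 0.05, we fail to reject H₀.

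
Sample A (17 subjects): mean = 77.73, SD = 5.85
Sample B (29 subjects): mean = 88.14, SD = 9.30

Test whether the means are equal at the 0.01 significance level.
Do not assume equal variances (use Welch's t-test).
Welch's two-sample t-test:
H₀: μ₁ = μ₂
H₁: μ₁ ≠ μ₂
s₁²/n₁ = 5.85²/17 = 2.0131,  s₂²/n₂ = 9.30²/29 = 2.9824
SE = √(s₁²/n₁ + s₂²/n₂) = √(2.0131 + 2.9824) = 2.2351
df (Welch-Satterthwaite) = (s₁²/n₁ + s₂²/n₂)² / [(s₁²/n₁)²/(n₁-1) + (s₂²/n₂)²/(n₂-1)] ≈ 43.71
t = (x̄₁ - x̄₂) / SE = (77.73 - 88.14) / 2.2351 = -10.41 / 2.2351 = -4.658
p-value < 0.0001

Since p-value < α = 0.01, we reject H₀.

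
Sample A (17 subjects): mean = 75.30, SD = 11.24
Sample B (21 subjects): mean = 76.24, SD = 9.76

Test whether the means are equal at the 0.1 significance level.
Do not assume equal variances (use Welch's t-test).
Welch's two-sample t-test:
H₀: μ₁ = μ₂
H₁: μ₁ ≠ μ₂
s₁²/n₁ = 11.24²/17 = 7.4316,  s₂²/n₂ = 9.76²/21 = 4.5361
SE = √(s₁²/n₁ + s₂²/n₂) = √(7.4316 + 4.5361) = 3.4594
df (Welch-Satterthwaite) = (s₁²/n₁ + s₂²/n₂)² / [(s₁²/n₁)²/(n₁-1) + (s₂²/n₂)²/(n₂-1)] ≈ 31.97
t = (x̄₁ - x̄₂) / SE = (75.30 - 76.24) / 3.4594 = -0.94 / 3.4594 = -0.272
p-value = 0.7876

Since p-value > α = 0.1, we fail to reject H₀.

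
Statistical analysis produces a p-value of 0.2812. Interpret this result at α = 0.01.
Since p = 0.2812 > α = 0.01, fail to reject H₀.
There is insufficient evidence to reject the null hypothesis; the result is not statistically significant at the 0.01 level.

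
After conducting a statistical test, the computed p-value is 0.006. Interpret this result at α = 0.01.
Since p = 0.006 < α = 0.01, reject H₀.
There is sufficient evidence to reject the null hypothesis; the result is statistically significant at the 0.01 level.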